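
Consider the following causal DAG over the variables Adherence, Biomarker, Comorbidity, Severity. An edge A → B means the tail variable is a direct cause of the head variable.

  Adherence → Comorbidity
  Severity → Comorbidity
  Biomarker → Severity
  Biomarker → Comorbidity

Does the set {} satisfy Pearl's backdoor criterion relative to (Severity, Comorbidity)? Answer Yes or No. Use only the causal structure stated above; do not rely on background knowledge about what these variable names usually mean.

No

Backdoor paths from Severity to Comorbidity (paths whose first edge points into Severity):
  P1: Severity <- Biomarker -> Comorbidity
Condition 1 (no descendant of Severity in the set): holds — descendants of Severity are {Comorbidity}; none are in {}.
Condition 2 (every backdoor path blocked by {}):
  P1: open — no interior node is in the conditioning set.
{} does not satisfy the backdoor criterion.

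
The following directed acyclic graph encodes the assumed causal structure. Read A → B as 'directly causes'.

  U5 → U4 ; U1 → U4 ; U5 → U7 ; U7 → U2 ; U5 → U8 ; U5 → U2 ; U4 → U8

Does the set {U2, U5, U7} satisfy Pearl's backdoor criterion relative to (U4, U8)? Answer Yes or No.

Backdoor paths from U4 to U8 (paths whose first edge points into U4):
  P1: U4 <- U5 -> U8
Condition 1 (no descendant of U4 in the set): holds — descendants of U4 are {U8}; none are in {U2, U5, U7}.
Condition 2 (every backdoor path blocked by {U2, U5, U7}):
  P1: blocked at fork node U5 ∈ conditioning set.
{U2, U5, U7} satisfies the backdoor criterion.

Yes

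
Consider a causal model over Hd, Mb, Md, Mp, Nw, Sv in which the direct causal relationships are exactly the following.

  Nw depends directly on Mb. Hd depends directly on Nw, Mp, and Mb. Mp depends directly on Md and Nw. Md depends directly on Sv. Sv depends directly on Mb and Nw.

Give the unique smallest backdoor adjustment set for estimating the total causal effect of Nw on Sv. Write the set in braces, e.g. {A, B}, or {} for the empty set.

Variables eligible for adjustment (non-descendants of Nw, excluding Nw and Sv): {Mb}.
Backdoor paths from Nw to Sv:
  P1: Nw <- Mb -> Sv
  P2: Nw <- Mb -> Hd <- Mp <- Md <- Sv
The empty set is not sufficient: P1 (Nw <- Mb -> Sv) has no collider blocking it and no conditioned non-collider, so it is open.
Try {Mb}:
  P1: blocked at fork node Mb ∈ conditioning set.
  P2: blocked at fork node Mb ∈ conditioning set.
{Mb} contains no descendant of Nw and blocks every backdoor path.
{Mb} is the unique smallest valid adjustment set.

{Mb}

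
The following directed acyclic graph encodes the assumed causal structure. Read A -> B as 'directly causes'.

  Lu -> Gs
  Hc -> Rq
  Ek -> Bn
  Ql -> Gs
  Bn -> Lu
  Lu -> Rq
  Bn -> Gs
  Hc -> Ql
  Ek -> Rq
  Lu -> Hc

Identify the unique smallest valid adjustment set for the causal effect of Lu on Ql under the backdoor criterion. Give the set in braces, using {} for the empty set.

{}

Variables eligible for adjustment (non-descendants of Lu, excluding Lu and Ql): {Bn, Ek}.
Backdoor paths from Lu to Ql:
  P1: Lu <- Bn <- Ek -> Rq <- Hc -> Ql
  P2: Lu <- Bn -> Gs <- Ql
Each backdoor path contains an unconditioned collider, so every path is already blocked with the empty conditioning set:
  P1: blocked at collider Rq (neither it nor any descendant is in the conditioning set).
  P2: blocked at collider Gs (neither it nor any descendant is in the conditioning set).
The empty set is therefore the unique smallest valid set.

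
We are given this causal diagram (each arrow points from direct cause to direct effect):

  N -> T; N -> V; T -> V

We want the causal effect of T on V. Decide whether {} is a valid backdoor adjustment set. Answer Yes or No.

No

Backdoor paths from T to V (paths whose first edge points into T):
  P1: T <- N -> V
Condition 1 (no descendant of T in the set): holds — descendants of T are {V}; none are in {}.
Condition 2 (every backdoor path blocked by {}):
  P1: open — no interior node is in the conditioning set.
{} does not satisfy the backdoor criterion.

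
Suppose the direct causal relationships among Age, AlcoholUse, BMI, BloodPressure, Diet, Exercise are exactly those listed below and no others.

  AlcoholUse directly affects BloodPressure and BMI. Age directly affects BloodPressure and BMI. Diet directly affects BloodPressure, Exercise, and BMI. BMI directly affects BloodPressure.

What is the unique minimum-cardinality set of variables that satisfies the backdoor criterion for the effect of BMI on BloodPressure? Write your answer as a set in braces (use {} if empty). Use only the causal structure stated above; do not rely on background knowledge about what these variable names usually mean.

{Age, AlcoholUse, Diet}

Variables eligible for adjustment (non-descendants of BMI, excluding BMI and BloodPressure): {Age, AlcoholUse, Diet, Exercise}.
Backdoor paths from BMI to BloodPressure:
  P1: BMI <- Diet -> BloodPressure
  P2: BMI <- AlcoholUse -> BloodPressure
  P3: BMI <- Age -> BloodPressure
The empty set is not sufficient: P1 (BMI <- Diet -> BloodPressure) has no collider blocking it and no conditioned non-collider, so it is open.
Try {Age, AlcoholUse, Diet}:
  P1: blocked at fork node Diet ∈ conditioning set.
  P2: blocked at fork node AlcoholUse ∈ conditioning set.
  P3: blocked at fork node Age ∈ conditioning set.
{Age, AlcoholUse, Diet} contains no descendant of BMI and blocks every backdoor path.
Every element of {Age, AlcoholUse, Diet} is needed (dropping Age leaves P3 open; dropping AlcoholUse leaves P2 open; dropping Diet leaves P1 open), so no proper subset is valid.
Among all size-3 subsets of the eligible variables, only {Age, AlcoholUse, Diet} blocks every backdoor path, so it is the unique smallest valid adjustment set.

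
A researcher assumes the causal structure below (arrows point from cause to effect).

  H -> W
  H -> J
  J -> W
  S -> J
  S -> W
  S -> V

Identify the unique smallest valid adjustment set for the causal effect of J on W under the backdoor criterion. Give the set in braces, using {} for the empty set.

{H, S}

Variables eligible for adjustment (non-descendants of J, excluding J and W): {H, S, V}.
Backdoor paths from J to W:
  P1: J <- S -> W
  P2: J <- H -> W
The empty set is not sufficient: P1 (J <- S -> W) has no collider blocking it and no conditioned non-collider, so it is open.
Try {H, S}:
  P1: blocked at fork node S ∈ conditioning set.
  P2: blocked at fork node H ∈ conditioning set.
{H, S} contains no descendant of J and blocks every backdoor path.
Every element of {H, S} is needed (dropping H leaves P2 open; dropping S leaves P1 open), so no proper subset is valid.
Among all size-2 subsets of the eligible variables, only {H, S} blocks every backdoor path, so it is the unique smallest valid adjustment set.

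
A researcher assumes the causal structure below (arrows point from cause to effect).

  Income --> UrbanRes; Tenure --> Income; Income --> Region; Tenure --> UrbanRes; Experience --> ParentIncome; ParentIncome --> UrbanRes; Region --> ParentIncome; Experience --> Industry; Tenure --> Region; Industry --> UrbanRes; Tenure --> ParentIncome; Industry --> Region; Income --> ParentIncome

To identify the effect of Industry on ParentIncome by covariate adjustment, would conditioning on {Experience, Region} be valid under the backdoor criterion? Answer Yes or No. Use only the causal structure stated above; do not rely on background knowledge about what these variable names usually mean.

Backdoor paths from Industry to ParentIncome (paths whose first edge points into Industry):
  P1: Industry <- Experience -> ParentIncome
Condition 1 (no descendant of Industry in the set): FAILS — Region is a descendant of Industry.
Condition 2 (every backdoor path blocked by {Experience, Region}):
  P1: blocked at fork node Experience ∈ conditioning set.
{Experience, Region} does not satisfy the backdoor criterion.

No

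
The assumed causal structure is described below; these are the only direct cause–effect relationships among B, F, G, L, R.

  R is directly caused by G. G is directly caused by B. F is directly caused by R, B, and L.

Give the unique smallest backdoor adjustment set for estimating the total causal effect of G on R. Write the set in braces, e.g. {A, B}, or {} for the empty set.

{}

Variables eligible for adjustment (non-descendants of G, excluding G and R): {B, L}.
Backdoor paths from G to R:
  P1: G <- B -> F <- R
Each backdoor path contains an unconditioned collider, so every path is already blocked with the empty conditioning set:
  P1: blocked at collider F (neither it nor any descendant is in the conditioning set).
The empty set is therefore the unique smallest valid set.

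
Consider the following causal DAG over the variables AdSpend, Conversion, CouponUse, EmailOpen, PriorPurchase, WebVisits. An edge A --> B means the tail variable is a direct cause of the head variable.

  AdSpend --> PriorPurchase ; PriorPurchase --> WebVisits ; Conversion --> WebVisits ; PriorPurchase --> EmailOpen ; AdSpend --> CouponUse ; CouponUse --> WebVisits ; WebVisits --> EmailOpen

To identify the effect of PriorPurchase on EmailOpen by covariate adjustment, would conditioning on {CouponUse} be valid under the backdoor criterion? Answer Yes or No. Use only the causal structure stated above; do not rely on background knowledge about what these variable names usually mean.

Backdoor paths from PriorPurchase to EmailOpen (paths whose first edge points into PriorPurchase):
  P1: PriorPurchase <- AdSpend -> CouponUse -> WebVisits -> EmailOpen
Condition 1 (no descendant of PriorPurchase in the set): holds — descendants of PriorPurchase are {EmailOpen, WebVisits}; none are in {CouponUse}.
Condition 2 (every backdoor path blocked by {CouponUse}):
  P1: blocked at chain node CouponUse ∈ conditioning set.
{CouponUse} satisfies the backdoor criterion.

Yes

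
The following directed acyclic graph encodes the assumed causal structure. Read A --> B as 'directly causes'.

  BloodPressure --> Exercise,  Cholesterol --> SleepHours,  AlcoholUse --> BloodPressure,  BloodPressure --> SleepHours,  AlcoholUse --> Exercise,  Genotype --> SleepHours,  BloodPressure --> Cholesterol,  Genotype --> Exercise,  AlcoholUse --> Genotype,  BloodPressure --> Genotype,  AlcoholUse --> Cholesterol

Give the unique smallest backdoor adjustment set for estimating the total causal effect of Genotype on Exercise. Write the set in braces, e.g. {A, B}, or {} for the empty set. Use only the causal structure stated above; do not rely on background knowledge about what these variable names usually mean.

Variables eligible for adjustment (non-descendants of Genotype, excluding Genotype and Exercise): {AlcoholUse, BloodPressure, Cholesterol}.
Backdoor paths from Genotype to Exercise:
  P1: Genotype <- AlcoholUse -> BloodPressure -> Exercise
  P2: Genotype <- AlcoholUse -> Cholesterol <- BloodPressure -> Exercise
  P3: Genotype <- AlcoholUse -> Cholesterol -> SleepHours <- BloodPressure -> Exercise
  P4: Genotype <- AlcoholUse -> Exercise
  P5: Genotype <- BloodPressure <- AlcoholUse -> Exercise
  P6: Genotype <- BloodPressure -> Cholesterol <- AlcoholUse -> Exercise
  P7: Genotype <- BloodPressure -> SleepHours <- Cholesterol <- AlcoholUse -> Exercise
  P8: Genotype <- BloodPressure -> Exercise
The empty set is not sufficient: P1 (Genotype <- AlcoholUse -> BloodPressure -> Exercise) has no collider blocking it and no conditioned non-collider, so it is open.
Try {AlcoholUse, BloodPressure}:
  P1: blocked at fork node AlcoholUse ∈ conditioning set.
  P2: blocked at fork node AlcoholUse ∈ conditioning set.
  P3: blocked at fork node AlcoholUse ∈ conditioning set.
  P4: blocked at fork node AlcoholUse ∈ conditioning set.
  P5: blocked at chain node BloodPressure ∈ conditioning set.
  P6: blocked at fork node BloodPressure ∈ conditioning set.
  P7: blocked at fork node BloodPressure ∈ conditioning set.
  P8: blocked at fork node BloodPressure ∈ conditioning set.
{AlcoholUse, BloodPressure} contains no descendant of Genotype and blocks every backdoor path.
Every element of {AlcoholUse, BloodPressure} is needed (dropping AlcoholUse leaves P4 open; dropping BloodPressure leaves P8 open), so no proper subset is valid.
Among all size-2 subsets of the eligible variables, only {AlcoholUse, BloodPressure} blocks every backdoor path, so it is the unique smallest valid adjustment set.

{AlcoholUse, BloodPressure}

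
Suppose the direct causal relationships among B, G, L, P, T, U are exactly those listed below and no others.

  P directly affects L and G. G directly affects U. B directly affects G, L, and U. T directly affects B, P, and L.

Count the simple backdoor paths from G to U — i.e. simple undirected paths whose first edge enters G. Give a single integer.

5

A backdoor path from G to U is any simple undirected path whose first edge points into G (i.e. leaves G via a parent).
Parents of G: {B, P}.
Enumerating:
  P1: G <- P <- T -> B -> U
  P2: G <- P <- T -> L <- B -> U
  P3: G <- P -> L <- T -> B -> U
  P4: G <- P -> L <- B -> U
  P5: G <- B -> U
That exhausts the simple backdoor paths. Count: 5.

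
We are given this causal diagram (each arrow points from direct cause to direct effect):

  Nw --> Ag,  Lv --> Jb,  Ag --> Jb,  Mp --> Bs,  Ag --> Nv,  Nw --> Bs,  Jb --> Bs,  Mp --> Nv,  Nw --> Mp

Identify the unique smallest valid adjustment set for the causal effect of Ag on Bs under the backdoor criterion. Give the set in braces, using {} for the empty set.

Variables eligible for adjustment (non-descendants of Ag, excluding Ag and Bs): {Lv, Mp, Nw}.
Backdoor paths from Ag to Bs:
  P1: Ag <- Nw -> Mp -> Bs
  P2: Ag <- Nw -> Bs
The empty set is not sufficient: P1 (Ag <- Nw -> Mp -> Bs) has no collider blocking it and no conditioned non-collider, so it is open.
Try {Nw}:
  P1: blocked at fork node Nw ∈ conditioning set.
  P2: blocked at fork node Nw ∈ conditioning set.
{Nw} contains no descendant of Ag and blocks every backdoor path.
No other singleton works — e.g. {Mp} leaves P2 open — so {Nw} is the unique smallest valid adjustment set.

{Nw}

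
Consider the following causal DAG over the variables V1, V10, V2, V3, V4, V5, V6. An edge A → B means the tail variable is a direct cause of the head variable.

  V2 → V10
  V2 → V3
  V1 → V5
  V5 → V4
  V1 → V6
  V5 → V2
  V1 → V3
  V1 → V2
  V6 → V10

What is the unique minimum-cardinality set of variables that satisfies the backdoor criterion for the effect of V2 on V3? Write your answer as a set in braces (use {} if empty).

Variables eligible for adjustment (non-descendants of V2, excluding V2 and V3): {V1, V4, V5, V6}.
Backdoor paths from V2 to V3:
  P1: V2 <- V1 -> V3
  P2: V2 <- V5 <- V1 -> V3
The empty set is not sufficient: P1 (V2 <- V1 -> V3) has no collider blocking it and no conditioned non-collider, so it is open.
Try {V1}:
  P1: blocked at fork node V1 ∈ conditioning set.
  P2: blocked at fork node V1 ∈ conditioning set.
{V1} contains no descendant of V2 and blocks every backdoor path.
No other singleton works — e.g. {V6} leaves P1 open — so {V1} is the unique smallest valid adjustment set.

{V1}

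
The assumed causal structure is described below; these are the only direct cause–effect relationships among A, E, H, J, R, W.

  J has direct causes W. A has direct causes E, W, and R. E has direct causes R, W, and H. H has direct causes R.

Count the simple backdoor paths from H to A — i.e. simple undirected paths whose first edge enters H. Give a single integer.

3

A backdoor path from H to A is any simple undirected path whose first edge points into H (i.e. leaves H via a parent).
Parents of H: {R}.
Enumerating:
  P1: H <- R -> E <- W -> A
  P2: H <- R -> E -> A
  P3: H <- R -> A
That exhausts the simple backdoor paths. Count: 3.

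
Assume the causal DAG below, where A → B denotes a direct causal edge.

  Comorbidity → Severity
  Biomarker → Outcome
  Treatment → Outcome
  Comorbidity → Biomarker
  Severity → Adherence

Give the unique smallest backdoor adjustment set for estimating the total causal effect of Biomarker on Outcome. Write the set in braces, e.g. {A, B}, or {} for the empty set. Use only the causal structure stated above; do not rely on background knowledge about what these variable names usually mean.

Variables eligible for adjustment (non-descendants of Biomarker, excluding Biomarker and Outcome): {Adherence, Comorbidity, Severity, Treatment}.
Backdoor paths from Biomarker to Outcome:
  (none)
With no backdoor paths the empty set already satisfies the criterion, and it is trivially minimal.

{}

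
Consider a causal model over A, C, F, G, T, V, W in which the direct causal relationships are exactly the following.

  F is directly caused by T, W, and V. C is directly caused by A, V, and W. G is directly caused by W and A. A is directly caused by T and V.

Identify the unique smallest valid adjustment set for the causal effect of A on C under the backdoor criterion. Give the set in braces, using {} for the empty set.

{V}

Variables eligible for adjustment (non-descendants of A, excluding A and C): {F, T, V, W}.
Backdoor paths from A to C:
  P1: A <- V -> C
  P2: A <- V -> F <- W -> C
  P3: A <- T -> F <- V -> C
  P4: A <- T -> F <- W -> C
The empty set is not sufficient: P1 (A <- V -> C) has no collider blocking it and no conditioned non-collider, so it is open.
Try {V}:
  P1: blocked at fork node V ∈ conditioning set.
  P2: blocked at fork node V ∈ conditioning set.
  P3: blocked at collider F (neither it nor any descendant is in the conditioning set).
  P4: blocked at collider F (neither it nor any descendant is in the conditioning set).
{V} contains no descendant of A and blocks every backdoor path.
No other singleton works — e.g. {W} leaves P1 open — so {V} is the unique smallest valid adjustment set.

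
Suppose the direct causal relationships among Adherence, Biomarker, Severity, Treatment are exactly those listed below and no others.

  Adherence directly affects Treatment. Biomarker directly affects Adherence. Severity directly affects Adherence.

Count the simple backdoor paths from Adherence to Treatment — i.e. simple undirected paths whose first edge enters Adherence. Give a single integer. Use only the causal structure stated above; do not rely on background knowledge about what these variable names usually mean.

0

A backdoor path from Adherence to Treatment is any simple undirected path whose first edge points into Adherence (i.e. leaves Adherence via a parent).
Parents of Adherence: {Biomarker, Severity}.
No simple path from any parent of Adherence reaches Treatment without revisiting Adherence, so there are no backdoor paths.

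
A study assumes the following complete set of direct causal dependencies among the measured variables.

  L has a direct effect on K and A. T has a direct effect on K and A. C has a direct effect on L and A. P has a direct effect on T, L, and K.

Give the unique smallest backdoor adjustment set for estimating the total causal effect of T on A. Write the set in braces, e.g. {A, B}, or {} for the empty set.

Variables eligible for adjustment (non-descendants of T, excluding T and A): {C, L, P}.
Backdoor paths from T to A:
  P1: T <- P -> L <- C -> A
  P2: T <- P -> L -> A
  P3: T <- P -> K <- L <- C -> A
  P4: T <- P -> K <- L -> A
The empty set is not sufficient: P2 (T <- P -> L -> A) has no collider blocking it and no conditioned non-collider, so it is open.
Try {P}:
  P1: blocked at fork node P ∈ conditioning set.
  P2: blocked at fork node P ∈ conditioning set.
  P3: blocked at fork node P ∈ conditioning set.
  P4: blocked at fork node P ∈ conditioning set.
{P} contains no descendant of T and blocks every backdoor path.
No other singleton works — e.g. {C} leaves P2 open — so {P} is the unique smallest valid adjustment set.

{P}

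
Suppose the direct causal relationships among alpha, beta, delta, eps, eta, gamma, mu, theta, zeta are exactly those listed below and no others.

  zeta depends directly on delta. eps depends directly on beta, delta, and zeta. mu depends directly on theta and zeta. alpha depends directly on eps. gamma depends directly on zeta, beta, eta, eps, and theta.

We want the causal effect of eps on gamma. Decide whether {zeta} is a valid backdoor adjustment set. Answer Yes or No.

Backdoor paths from eps to gamma (paths whose first edge points into eps):
  P1: eps <- delta -> zeta -> mu <- theta -> gamma
  P2: eps <- delta -> zeta -> gamma
  P3: eps <- beta -> gamma
  P4: eps <- zeta -> mu <- theta -> gamma
  P5: eps <- zeta -> gamma
Condition 1 (no descendant of eps in the set): holds — descendants of eps are {alpha, gamma}; none are in {zeta}.
Condition 2 (every backdoor path blocked by {zeta}):
  P1: blocked at chain node zeta ∈ conditioning set.
  P2: blocked at chain node zeta ∈ conditioning set.
  P3: open — no interior node is in the conditioning set.
  P4: blocked at fork node zeta ∈ conditioning set.
  P5: blocked at fork node zeta ∈ conditioning set.
{zeta} does not satisfy the backdoor criterion.

No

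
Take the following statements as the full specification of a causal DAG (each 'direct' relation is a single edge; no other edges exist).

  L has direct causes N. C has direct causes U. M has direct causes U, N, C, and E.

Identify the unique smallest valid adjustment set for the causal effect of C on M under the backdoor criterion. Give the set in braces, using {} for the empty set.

Variables eligible for adjustment (non-descendants of C, excluding C and M): {E, L, N, U}.
Backdoor paths from C to M:
  P1: C <- U -> M
The empty set is not sufficient: P1 (C <- U -> M) has no collider blocking it and no conditioned non-collider, so it is open.
Try {U}:
  P1: blocked at fork node U ∈ conditioning set.
{U} contains no descendant of C and blocks every backdoor path.
No other singleton works — e.g. {E} leaves P1 open — so {U} is the unique smallest valid adjustment set.

{U}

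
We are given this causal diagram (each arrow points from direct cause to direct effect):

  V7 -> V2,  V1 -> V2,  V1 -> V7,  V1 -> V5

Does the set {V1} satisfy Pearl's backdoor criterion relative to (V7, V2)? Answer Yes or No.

Backdoor paths from V7 to V2 (paths whose first edge points into V7):
  P1: V7 <- V1 -> V2
Condition 1 (no descendant of V7 in the set): holds — descendants of V7 are {V2}; none are in {V1}.
Condition 2 (every backdoor path blocked by {V1}):
  P1: blocked at fork node V1 ∈ conditioning set.
{V1} satisfies the backdoor criterion.

Yes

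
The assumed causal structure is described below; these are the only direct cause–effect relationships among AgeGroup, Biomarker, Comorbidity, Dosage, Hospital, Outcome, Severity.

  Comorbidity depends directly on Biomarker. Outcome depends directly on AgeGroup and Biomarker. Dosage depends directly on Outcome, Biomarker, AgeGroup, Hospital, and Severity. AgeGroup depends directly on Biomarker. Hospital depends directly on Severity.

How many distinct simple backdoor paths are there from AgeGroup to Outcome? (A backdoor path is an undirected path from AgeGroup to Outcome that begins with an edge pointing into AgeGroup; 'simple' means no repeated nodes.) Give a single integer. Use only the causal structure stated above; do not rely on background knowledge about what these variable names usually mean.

2

A backdoor path from AgeGroup to Outcome is any simple undirected path whose first edge points into AgeGroup (i.e. leaves AgeGroup via a parent).
Parents of AgeGroup: {Biomarker}.
Enumerating:
  P1: AgeGroup <- Biomarker -> Outcome
  P2: AgeGroup <- Biomarker -> Dosage <- Outcome
That exhausts the simple backdoor paths. Count: 2.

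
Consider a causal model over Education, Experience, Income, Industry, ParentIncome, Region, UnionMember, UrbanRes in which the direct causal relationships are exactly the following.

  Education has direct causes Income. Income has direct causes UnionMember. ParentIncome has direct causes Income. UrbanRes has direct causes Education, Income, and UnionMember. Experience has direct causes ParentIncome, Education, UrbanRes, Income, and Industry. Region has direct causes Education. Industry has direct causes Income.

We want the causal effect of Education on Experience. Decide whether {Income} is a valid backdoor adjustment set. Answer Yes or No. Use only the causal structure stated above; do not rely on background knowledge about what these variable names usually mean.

Backdoor paths from Education to Experience (paths whose first edge points into Education):
  P1: Education <- Income <- UnionMember -> UrbanRes -> Experience
  P2: Education <- Income -> UrbanRes -> Experience
  P3: Education <- Income -> Industry -> Experience
  P4: Education <- Income -> ParentIncome -> Experience
  P5: Education <- Income -> Experience
Condition 1 (no descendant of Education in the set): holds — descendants of Education are {Experience, Region, UrbanRes}; none are in {Income}.
Condition 2 (every backdoor path blocked by {Income}):
  P1: blocked at chain node Income ∈ conditioning set.
  P2: blocked at fork node Income ∈ conditioning set.
  P3: blocked at fork node Income ∈ conditioning set.
  P4: blocked at fork node Income ∈ conditioning set.
  P5: blocked at fork node Income ∈ conditioning set.
{Income} satisfies the backdoor criterion.

Yes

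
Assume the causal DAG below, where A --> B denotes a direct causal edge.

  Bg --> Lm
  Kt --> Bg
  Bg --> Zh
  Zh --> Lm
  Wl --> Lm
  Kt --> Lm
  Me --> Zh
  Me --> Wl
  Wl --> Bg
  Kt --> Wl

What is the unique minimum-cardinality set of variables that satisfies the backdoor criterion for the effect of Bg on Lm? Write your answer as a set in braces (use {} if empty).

Variables eligible for adjustment (non-descendants of Bg, excluding Bg and Lm): {Kt, Me, Wl}.
Backdoor paths from Bg to Lm:
  P1: Bg <- Kt -> Wl <- Me -> Zh -> Lm
  P2: Bg <- Kt -> Wl -> Lm
  P3: Bg <- Kt -> Lm
  P4: Bg <- Wl <- Kt -> Lm
  P5: Bg <- Wl <- Me -> Zh -> Lm
  P6: Bg <- Wl -> Lm
The empty set is not sufficient: P2 (Bg <- Kt -> Wl -> Lm) has no collider blocking it and no conditioned non-collider, so it is open.
Try {Kt, Wl}:
  P1: blocked at fork node Kt ∈ conditioning set.
  P2: blocked at fork node Kt ∈ conditioning set.
  P3: blocked at fork node Kt ∈ conditioning set.
  P4: blocked at chain node Wl ∈ conditioning set.
  P5: blocked at chain node Wl ∈ conditioning set.
  P6: blocked at fork node Wl ∈ conditioning set.
{Kt, Wl} contains no descendant of Bg and blocks every backdoor path.
Every element of {Kt, Wl} is needed (dropping Kt leaves P1 open; dropping Wl leaves P5 open), so no proper subset is valid.
Among all size-2 subsets of the eligible variables, only {Kt, Wl} blocks every backdoor path, so it is the unique smallest valid adjustment set.

{Kt, Wl}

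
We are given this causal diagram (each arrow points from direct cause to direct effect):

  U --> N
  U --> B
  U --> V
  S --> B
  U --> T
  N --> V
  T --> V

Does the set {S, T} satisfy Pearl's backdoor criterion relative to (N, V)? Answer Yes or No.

Backdoor paths from N to V (paths whose first edge points into N):
  P1: N <- U -> T -> V
  P2: N <- U -> V
Condition 1 (no descendant of N in the set): holds — descendants of N are {V}; none are in {S, T}.
Condition 2 (every backdoor path blocked by {S, T}):
  P1: blocked at chain node T ∈ conditioning set.
  P2: open — no interior node is in the conditioning set.
{S, T} does not satisfy the backdoor criterion.

No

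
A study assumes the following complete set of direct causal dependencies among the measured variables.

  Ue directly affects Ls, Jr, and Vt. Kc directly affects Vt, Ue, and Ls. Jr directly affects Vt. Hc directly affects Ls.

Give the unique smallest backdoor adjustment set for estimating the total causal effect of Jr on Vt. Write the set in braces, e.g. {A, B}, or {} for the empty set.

Variables eligible for adjustment (non-descendants of Jr, excluding Jr and Vt): {Hc, Kc, Ls, Ue}.
Backdoor paths from Jr to Vt:
  P1: Jr <- Ue <- Kc -> Vt
  P2: Jr <- Ue -> Ls <- Kc -> Vt
  P3: Jr <- Ue -> Vt
The empty set is not sufficient: P1 (Jr <- Ue <- Kc -> Vt) has no collider blocking it and no conditioned non-collider, so it is open.
Try {Ue}:
  P1: blocked at chain node Ue ∈ conditioning set.
  P2: blocked at fork node Ue ∈ conditioning set.
  P3: blocked at fork node Ue ∈ conditioning set.
{Ue} contains no descendant of Jr and blocks every backdoor path.
No other singleton works — e.g. {Kc} leaves P3 open — so {Ue} is the unique smallest valid adjustment set.

{Ue}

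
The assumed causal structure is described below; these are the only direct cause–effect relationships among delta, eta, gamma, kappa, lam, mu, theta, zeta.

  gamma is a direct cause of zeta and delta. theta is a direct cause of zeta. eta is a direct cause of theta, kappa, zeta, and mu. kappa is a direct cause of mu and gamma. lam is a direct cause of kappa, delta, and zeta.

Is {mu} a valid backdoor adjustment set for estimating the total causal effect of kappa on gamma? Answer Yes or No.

No

Backdoor paths from kappa to gamma (paths whose first edge points into kappa):
  P1: kappa <- lam -> zeta <- gamma
  P2: kappa <- lam -> delta <- gamma
  P3: kappa <- eta -> theta -> zeta <- lam -> delta <- gamma
  P4: kappa <- eta -> theta -> zeta <- gamma
  P5: kappa <- eta -> zeta <- lam -> delta <- gamma
  P6: kappa <- eta -> zeta <- gamma
Condition 1 (no descendant of kappa in the set): FAILS — mu is a descendant of kappa.
Condition 2 (every backdoor path blocked by {mu}):
  P1: blocked at collider zeta (neither it nor any descendant is in the conditioning set).
  P2: blocked at collider delta (neither it nor any descendant is in the conditioning set).
  P3: blocked at collider zeta (neither it nor any descendant is in the conditioning set).
  P4: blocked at collider zeta (neither it nor any descendant is in the conditioning set).
  P5: blocked at collider zeta (neither it nor any descendant is in the conditioning set).
  P6: blocked at collider zeta (neither it nor any descendant is in the conditioning set).
{mu} does not satisfy the backdoor criterion.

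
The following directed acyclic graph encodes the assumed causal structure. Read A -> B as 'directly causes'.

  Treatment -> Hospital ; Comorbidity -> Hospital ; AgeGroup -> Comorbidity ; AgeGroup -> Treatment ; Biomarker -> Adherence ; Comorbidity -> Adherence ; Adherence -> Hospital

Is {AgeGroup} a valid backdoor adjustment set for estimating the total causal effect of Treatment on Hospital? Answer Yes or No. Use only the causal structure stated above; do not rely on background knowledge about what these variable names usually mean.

Yes

Backdoor paths from Treatment to Hospital (paths whose first edge points into Treatment):
  P1: Treatment <- AgeGroup -> Comorbidity -> Adherence -> Hospital
  P2: Treatment <- AgeGroup -> Comorbidity -> Hospital
Condition 1 (no descendant of Treatment in the set): holds — descendants of Treatment are {Hospital}; none are in {AgeGroup}.
Condition 2 (every backdoor path blocked by {AgeGroup}):
  P1: blocked at fork node AgeGroup ∈ conditioning set.
  P2: blocked at fork node AgeGroup ∈ conditioning set.
{AgeGroup} satisfies the backdoor criterion.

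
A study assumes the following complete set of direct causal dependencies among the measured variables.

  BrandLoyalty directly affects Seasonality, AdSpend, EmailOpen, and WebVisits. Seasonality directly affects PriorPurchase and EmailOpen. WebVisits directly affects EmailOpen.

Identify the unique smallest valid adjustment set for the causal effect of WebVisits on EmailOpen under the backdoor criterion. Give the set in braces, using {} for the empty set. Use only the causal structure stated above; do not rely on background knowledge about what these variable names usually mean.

{BrandLoyalty}

Variables eligible for adjustment (non-descendants of WebVisits, excluding WebVisits and EmailOpen): {AdSpend, BrandLoyalty, PriorPurchase, Seasonality}.
Backdoor paths from WebVisits to EmailOpen:
  P1: WebVisits <- BrandLoyalty -> Seasonality -> EmailOpen
  P2: WebVisits <- BrandLoyalty -> EmailOpen
The empty set is not sufficient: P1 (WebVisits <- BrandLoyalty -> Seasonality -> EmailOpen) has no collider blocking it and no conditioned non-collider, so it is open.
Try {BrandLoyalty}:
  P1: blocked at fork node BrandLoyalty ∈ conditioning set.
  P2: blocked at fork node BrandLoyalty ∈ conditioning set.
{BrandLoyalty} contains no descendant of WebVisits and blocks every backdoor path.
No other singleton works — e.g. {Seasonality} leaves P2 open — so {BrandLoyalty} is the unique smallest valid adjustment set.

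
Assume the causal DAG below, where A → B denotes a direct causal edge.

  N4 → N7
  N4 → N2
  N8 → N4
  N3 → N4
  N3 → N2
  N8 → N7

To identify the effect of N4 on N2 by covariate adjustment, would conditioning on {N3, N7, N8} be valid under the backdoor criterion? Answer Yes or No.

Backdoor paths from N4 to N2 (paths whose first edge points into N4):
  P1: N4 <- N3 -> N2
Condition 1 (no descendant of N4 in the set): FAILS — N7 is a descendant of N4.
Condition 2 (every backdoor path blocked by {N3, N7, N8}):
  P1: blocked at fork node N3 ∈ conditioning set.
{N3, N7, N8} does not satisfy the backdoor criterion.

No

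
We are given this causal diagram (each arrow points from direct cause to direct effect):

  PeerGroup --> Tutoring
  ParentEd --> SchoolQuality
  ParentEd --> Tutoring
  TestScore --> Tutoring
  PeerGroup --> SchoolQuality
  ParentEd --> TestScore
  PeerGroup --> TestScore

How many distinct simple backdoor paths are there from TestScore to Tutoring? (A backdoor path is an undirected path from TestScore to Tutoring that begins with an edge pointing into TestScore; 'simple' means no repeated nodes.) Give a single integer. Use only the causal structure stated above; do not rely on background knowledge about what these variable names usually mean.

A backdoor path from TestScore to Tutoring is any simple undirected path whose first edge points into TestScore (i.e. leaves TestScore via a parent).
Parents of TestScore: {ParentEd, PeerGroup}.
Enumerating:
  P1: TestScore <- PeerGroup -> SchoolQuality <- ParentEd -> Tutoring
  P2: TestScore <- PeerGroup -> Tutoring
  P3: TestScore <- ParentEd -> SchoolQuality <- PeerGroup -> Tutoring
  P4: TestScore <- ParentEd -> Tutoring
That exhausts the simple backdoor paths. Count: 4.

4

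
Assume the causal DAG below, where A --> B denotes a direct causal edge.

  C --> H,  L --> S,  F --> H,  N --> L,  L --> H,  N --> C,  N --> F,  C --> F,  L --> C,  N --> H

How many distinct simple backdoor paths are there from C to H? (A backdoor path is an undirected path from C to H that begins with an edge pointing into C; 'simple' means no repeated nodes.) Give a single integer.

A backdoor path from C to H is any simple undirected path whose first edge points into C (i.e. leaves C via a parent).
Parents of C: {L, N}.
Enumerating:
  P1: C <- N -> L -> H
  P2: C <- N -> F -> H
  P3: C <- N -> H
  P4: C <- L <- N -> F -> H
  P5: C <- L <- N -> H
  P6: C <- L -> H
That exhausts the simple backdoor paths. Count: 6.

6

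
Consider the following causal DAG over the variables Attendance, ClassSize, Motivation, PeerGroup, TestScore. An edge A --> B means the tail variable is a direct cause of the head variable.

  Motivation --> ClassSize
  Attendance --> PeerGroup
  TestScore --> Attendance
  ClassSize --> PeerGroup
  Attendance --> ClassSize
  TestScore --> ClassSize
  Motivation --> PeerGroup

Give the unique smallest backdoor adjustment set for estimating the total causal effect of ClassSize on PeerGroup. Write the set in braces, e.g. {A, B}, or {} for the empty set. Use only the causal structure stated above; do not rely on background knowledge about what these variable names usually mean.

Variables eligible for adjustment (non-descendants of ClassSize, excluding ClassSize and PeerGroup): {Attendance, Motivation, TestScore}.
Backdoor paths from ClassSize to PeerGroup:
  P1: ClassSize <- Motivation -> PeerGroup
  P2: ClassSize <- TestScore -> Attendance -> PeerGroup
  P3: ClassSize <- Attendance -> PeerGroup
The empty set is not sufficient: P1 (ClassSize <- Motivation -> PeerGroup) has no collider blocking it and no conditioned non-collider, so it is open.
Try {Attendance, Motivation}:
  P1: blocked at fork node Motivation ∈ conditioning set.
  P2: blocked at chain node Attendance ∈ conditioning set.
  P3: blocked at fork node Attendance ∈ conditioning set.
{Attendance, Motivation} contains no descendant of ClassSize and blocks every backdoor path.
Every element of {Attendance, Motivation} is needed (dropping Attendance leaves P2 open; dropping Motivation leaves P1 open), so no proper subset is valid.
Among all size-2 subsets of the eligible variables, only {Attendance, Motivation} blocks every backdoor path, so it is the unique smallest valid adjustment set.

{Attendance, Motivation}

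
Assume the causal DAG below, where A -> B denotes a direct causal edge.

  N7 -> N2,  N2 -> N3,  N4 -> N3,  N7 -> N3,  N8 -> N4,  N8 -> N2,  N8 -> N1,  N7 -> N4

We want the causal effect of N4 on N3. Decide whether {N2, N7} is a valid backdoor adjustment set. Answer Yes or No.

Yes

Backdoor paths from N4 to N3 (paths whose first edge points into N4):
  P1: N4 <- N7 -> N2 -> N3
  P2: N4 <- N7 -> N3
  P3: N4 <- N8 -> N2 <- N7 -> N3
  P4: N4 <- N8 -> N2 -> N3
Condition 1 (no descendant of N4 in the set): holds — descendants of N4 are {N3}; none are in {N2, N7}.
Condition 2 (every backdoor path blocked by {N2, N7}):
  P1: blocked at fork node N7 ∈ conditioning set.
  P2: blocked at fork node N7 ∈ conditioning set.
  P3: blocked at fork node N7 ∈ conditioning set.
  P4: blocked at chain node N2 ∈ conditioning set.
{N2, N7} satisfies the backdoor criterion.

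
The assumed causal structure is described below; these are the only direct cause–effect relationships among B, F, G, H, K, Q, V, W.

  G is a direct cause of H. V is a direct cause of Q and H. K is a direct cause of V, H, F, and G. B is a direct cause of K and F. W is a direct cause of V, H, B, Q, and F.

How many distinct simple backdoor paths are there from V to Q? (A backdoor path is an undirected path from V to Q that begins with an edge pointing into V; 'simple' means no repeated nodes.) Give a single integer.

A backdoor path from V to Q is any simple undirected path whose first edge points into V (i.e. leaves V via a parent).
Parents of V: {K, W}.
Enumerating:
  P1: V <- W -> Q
  P2: V <- K <- B <- W -> Q
  P3: V <- K <- B -> F <- W -> Q
  P4: V <- K -> G -> H <- W -> Q
  P5: V <- K -> H <- W -> Q
  P6: V <- K -> F <- W -> Q
  P7: V <- K -> F <- B <- W -> Q
That exhausts the simple backdoor paths. Count: 7.

7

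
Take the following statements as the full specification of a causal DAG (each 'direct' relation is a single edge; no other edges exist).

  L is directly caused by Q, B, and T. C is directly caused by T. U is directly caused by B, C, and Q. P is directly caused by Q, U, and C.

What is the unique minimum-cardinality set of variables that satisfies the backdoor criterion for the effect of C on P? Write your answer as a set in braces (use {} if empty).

Variables eligible for adjustment (non-descendants of C, excluding C and P): {B, L, Q, T}.
Backdoor paths from C to P:
  P1: C <- T -> L <- Q -> U -> P
  P2: C <- T -> L <- Q -> P
  P3: C <- T -> L <- B -> U <- Q -> P
  P4: C <- T -> L <- B -> U -> P
Each backdoor path contains an unconditioned collider, so every path is already blocked with the empty conditioning set:
  P1: blocked at collider L (neither it nor any descendant is in the conditioning set).
  P2: blocked at collider L (neither it nor any descendant is in the conditioning set).
  P3: blocked at collider L (neither it nor any descendant is in the conditioning set).
  P4: blocked at collider L (neither it nor any descendant is in the conditioning set).
The empty set is therefore the unique smallest valid set.

{}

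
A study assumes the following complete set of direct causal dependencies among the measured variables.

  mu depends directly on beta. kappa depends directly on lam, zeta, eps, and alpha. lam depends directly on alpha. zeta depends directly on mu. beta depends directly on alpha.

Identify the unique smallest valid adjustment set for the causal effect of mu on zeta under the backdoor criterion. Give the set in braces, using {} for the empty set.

{}

Variables eligible for adjustment (non-descendants of mu, excluding mu and zeta): {alpha, beta, eps, lam}.
Backdoor paths from mu to zeta:
  P1: mu <- beta <- alpha -> lam -> kappa <- zeta
  P2: mu <- beta <- alpha -> kappa <- zeta
Each backdoor path contains an unconditioned collider, so every path is already blocked with the empty conditioning set:
  P1: blocked at collider kappa (neither it nor any descendant is in the conditioning set).
  P2: blocked at collider kappa (neither it nor any descendant is in the conditioning set).
The empty set is therefore the unique smallest valid set.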